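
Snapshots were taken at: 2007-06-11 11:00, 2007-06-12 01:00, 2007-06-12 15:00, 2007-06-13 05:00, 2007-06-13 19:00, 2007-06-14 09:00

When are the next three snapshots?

2007-06-14 23:00, 2007-06-15 13:00, 2007-06-16 03:00

The interval is a steady 14 hours (14, 14, 14, 14, 14).
2007-06-14 09:00 + 14 h = 2007-06-14 23:00.
2007-06-14 23:00 + 14 h = 2007-06-15 13:00.
2007-06-15 13:00 + 14 h = 2007-06-16 03:00.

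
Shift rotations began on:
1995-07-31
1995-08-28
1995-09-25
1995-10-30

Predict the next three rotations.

1995-11-27, 1995-12-25, 1996-01-29

These are Mondays with 28, 28, 35-day gaps.
Each is the final Monday of its month — 1995-07-31 is past the 28th, so '4th Monday' doesn't fit.
November 1995 ends with Monday 1995-11-27.
Last Monday of December 1995: 1995-12-25.
Last Monday of January 1996: 1996-01-29.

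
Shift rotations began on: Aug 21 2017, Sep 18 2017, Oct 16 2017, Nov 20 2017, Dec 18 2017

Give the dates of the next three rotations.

Jan 15 2018, Feb 19 2018, Mar 19 2018

All dates are Mondays, 28, 28, 35, 28 days apart.
Specifically, the 3rd Monday of each month.
3rd Monday of January 2018: Jan 15 2018.
3rd Monday of February 2018: Feb 19 2018.
March 2018 — 3rd Monday is Mar 19 2018.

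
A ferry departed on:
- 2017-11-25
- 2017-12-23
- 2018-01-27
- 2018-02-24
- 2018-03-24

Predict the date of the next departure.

All dates are Saturdays, 28, 35, 28, 28 days apart.
Specifically, the 4th Saturday of each month.
April 2018 — 4th Saturday is 2018-04-28.

2018-04-28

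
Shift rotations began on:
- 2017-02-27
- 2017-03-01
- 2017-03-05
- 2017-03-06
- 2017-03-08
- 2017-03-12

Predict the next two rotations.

2017-03-13, 2017-03-15

Every event lands on a Monday or Wednesday or Sunday (gaps cycle 2, 4, 1, 2, 4).
So the schedule is: every Monday, Wednesday and Sunday.
The following Monday is 2017-03-13.
Next Wednesday: 2017-03-15.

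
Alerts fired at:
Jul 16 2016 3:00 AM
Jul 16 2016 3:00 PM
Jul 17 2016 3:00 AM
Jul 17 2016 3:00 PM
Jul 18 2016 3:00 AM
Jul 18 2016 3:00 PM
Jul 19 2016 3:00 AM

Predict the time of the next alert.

Spacing: 12, 12, 12, 12, 12, 12 h — constant 12 h.
Jul 19 2016 3:00 AM + 12 h = Jul 19 2016 3:00 PM.

Jul 19 2016 3:00 PM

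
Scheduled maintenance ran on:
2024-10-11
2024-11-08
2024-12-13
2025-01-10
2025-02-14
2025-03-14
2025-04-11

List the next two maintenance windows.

2025-05-09, 2025-06-13

All dates are Fridays, 28, 35, 28, 35, 28, 28 days apart.
Specifically, the 2nd Friday of each month.
2nd Friday of May 2025: 2025-05-09.
June 2025 — 2nd Friday is 2025-06-13.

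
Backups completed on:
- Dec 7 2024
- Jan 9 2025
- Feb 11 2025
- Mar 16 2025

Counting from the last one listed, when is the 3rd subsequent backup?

Jun 23 2025

The spacing is 33, 33, 33 days — always 33 days.
Mar 16 2025 + 33 days = Apr 18 2025.
Apr 18 2025 + 33 days = May 21 2025.
May 21 2025 + 33 days = Jun 23 2025.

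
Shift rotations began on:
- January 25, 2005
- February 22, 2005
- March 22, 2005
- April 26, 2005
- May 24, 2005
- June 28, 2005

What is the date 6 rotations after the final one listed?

December 27, 2005

These are Tuesdays at 28- or 35-day spacing (28, 28, 35, 28, 35).
The pattern: 4th Tuesday of the month.
4th Tuesday of July 2005: July 26, 2005.
4th Tuesday of August 2005: August 23, 2005.
September 2005 — 4th Tuesday is September 27, 2005.
4th Tuesday of October 2005: October 25, 2005.
4th Tuesday of November 2005: November 22, 2005.
December 2005 — 4th Tuesday is December 27, 2005.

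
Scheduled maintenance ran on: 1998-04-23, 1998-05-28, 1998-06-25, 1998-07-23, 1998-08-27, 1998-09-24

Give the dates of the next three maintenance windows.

1998-10-22, 1998-11-26, 1998-12-24

These are Thursdays at 28- or 35-day spacing (35, 28, 28, 35, 28).
The pattern: 4th Thursday of the month.
October 1998 — 4th Thursday is 1998-10-22.
4th Thursday of November 1998: 1998-11-26.
4th Thursday of December 1998: 1998-12-24.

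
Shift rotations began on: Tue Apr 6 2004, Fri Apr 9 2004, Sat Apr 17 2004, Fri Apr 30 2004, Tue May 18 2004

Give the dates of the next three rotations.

Intervals are 3, 8, 13, 18 days — an arithmetic progression with common difference 5.
Next gap: 23 days. Tue May 18 2004 + 23 days = Thu Jun 10 2004.
Next gap: 28 days. Thu Jun 10 2004 + 28 days = Thu Jul 8 2004.
Next gap: 33 days. Thu Jul 8 2004 + 33 days = Tue Aug 10 2004.

Thu Jun 10 2004, Thu Jul 8 2004, Tue Aug 10 2004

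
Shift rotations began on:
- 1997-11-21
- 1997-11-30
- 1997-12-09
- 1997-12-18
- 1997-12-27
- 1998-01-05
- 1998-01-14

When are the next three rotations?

1998-01-23, 1998-02-01, 1998-02-10

Every event comes 9 days after the last (9, 9, 9, 9, 9, 9).
1998-01-14 + 9 days = 1998-01-23.
1998-01-23 + 9 days = 1998-02-01.
1998-02-01 + 9 days = 1998-02-10.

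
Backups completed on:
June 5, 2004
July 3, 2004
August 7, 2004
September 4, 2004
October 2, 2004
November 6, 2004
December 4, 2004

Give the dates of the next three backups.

These are Saturdays at 28- or 35-day spacing (28, 35, 28, 28, 35, 28).
The pattern: 1st Saturday of the month.
January 2005 — 1st Saturday is January 1, 2005.
February 2005 — 1st Saturday is February 5, 2005.
1st Saturday of March 2005: March 5, 2005.

January 1, 2005; February 5, 2005; March 5, 2005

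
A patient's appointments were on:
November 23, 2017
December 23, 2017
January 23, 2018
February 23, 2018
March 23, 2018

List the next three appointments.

Gaps: 30, 31, 31, 28 days — not constant. Every event is on the 23rd of the month.
Pattern: the 23rd of each month.
April 2018: April 23, 2018.
Next: May 2018 → May 23, 2018.
Next: June 2018 → June 23, 2018.

April 23, 2018; May 23, 2018; June 23, 2018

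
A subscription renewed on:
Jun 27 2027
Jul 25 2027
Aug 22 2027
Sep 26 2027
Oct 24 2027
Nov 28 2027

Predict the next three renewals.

All dates are Sundays, 28, 28, 35, 28, 35 days apart.
Specifically, the 4th Sunday of each month.
December 2027 — 4th Sunday is Dec 26 2027.
January 2028 — 4th Sunday is Jan 23 2028.
4th Sunday of February 2028: Feb 27 2028.

Dec 26 2027, Jan 23 2028, Feb 27 2028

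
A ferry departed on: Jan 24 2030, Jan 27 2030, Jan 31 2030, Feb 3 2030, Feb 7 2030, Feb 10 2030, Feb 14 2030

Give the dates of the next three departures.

The gap pattern 3, 4, 3, 4, 3, 4 repeats every 2 events.
These are the Thursdays and Sundays of each week.
The following Sunday is Feb 17 2030.
Next Thursday: Feb 21 2030.
The following Sunday is Feb 24 2030.

Feb 17 2030, Feb 21 2030, Feb 24 2030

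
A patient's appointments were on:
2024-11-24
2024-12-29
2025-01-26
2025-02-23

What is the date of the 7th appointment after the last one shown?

Every date is a Sunday; gaps 35, 28, 28 days.
Each is the last Sunday of its month (at least one falls on the 29th or later, ruling out '4th Sunday').
Last Sunday of March 2025: 2025-03-30.
Last Sunday of April 2025: 2025-04-27.
May 2025 ends with Sunday 2025-05-25.
Last Sunday of June 2025: 2025-06-29.
Last Sunday of July 2025: 2025-07-27.
August 2025 ends with Sunday 2025-08-31.
September 2025 ends with Sunday 2025-09-28.

2025-09-28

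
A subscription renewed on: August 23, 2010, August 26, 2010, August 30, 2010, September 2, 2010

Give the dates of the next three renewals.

September 6, 2010; September 9, 2010; September 13, 2010

The gap pattern 3, 4, 3 repeats every 2 events.
These are the Mondays and Thursdays of each week.
The following Monday is September 6, 2010.
Next Thursday: September 9, 2010.
Next Monday: September 13, 2010.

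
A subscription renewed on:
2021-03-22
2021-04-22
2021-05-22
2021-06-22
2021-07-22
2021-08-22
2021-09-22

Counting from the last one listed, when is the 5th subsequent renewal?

2022-02-22

Gaps: 31, 30, 31, 30, 31, 31 days — not constant. Every event is on the 22nd of the month.
Pattern: the 22nd of each month.
October 2021: 2021-10-22.
November 2021: 2021-11-22.
Next: December 2021 → 2021-12-22.
January 2022: 2022-01-22.
February 2022: 2022-02-22.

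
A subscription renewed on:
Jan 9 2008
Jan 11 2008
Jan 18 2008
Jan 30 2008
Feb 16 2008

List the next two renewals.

Mar 9 2008, Apr 5 2008

Gaps: 2, 7, 12, 17 days — each gap is 5 larger than the previous one.
Next gap: 22 days. Feb 16 2008 + 22 days = Mar 9 2008.
Next gap: 27 days. Mar 9 2008 + 27 days = Apr 5 2008.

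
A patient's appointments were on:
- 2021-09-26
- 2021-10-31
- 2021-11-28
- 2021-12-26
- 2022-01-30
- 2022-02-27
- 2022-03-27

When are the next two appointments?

Every date is a Sunday; gaps 35, 28, 28, 35, 28, 28 days.
Each is the last Sunday of its month (at least one falls on the 29th or later, ruling out '4th Sunday').
April 2022 ends with Sunday 2022-04-24.
May 2022 ends with Sunday 2022-05-29.

2022-04-24, 2022-05-29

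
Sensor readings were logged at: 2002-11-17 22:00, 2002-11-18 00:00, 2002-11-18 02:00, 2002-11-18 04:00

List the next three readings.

Gaps: 2, 2, 2 hours — each event is 2 hours after the previous one.
2002-11-18 04:00 + 2 h = 2002-11-18 06:00.
2002-11-18 06:00 + 2 h = 2002-11-18 08:00.
2002-11-18 08:00 + 2 h = 2002-11-18 10:00.

2002-11-18 06:00, 2002-11-18 08:00, 2002-11-18 10:00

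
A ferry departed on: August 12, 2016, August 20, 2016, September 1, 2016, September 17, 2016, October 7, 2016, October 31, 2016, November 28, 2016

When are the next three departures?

Gaps: 8, 12, 16, 20, 24, 28 days — each gap is 4 larger than the previous one.
Next gap: 32 days. November 28, 2016 + 32 days = December 30, 2016.
Next gap: 36 days. December 30, 2016 + 36 days = February 4, 2017.
Next gap: 40 days. February 4, 2017 + 40 days = March 16, 2017.

December 30, 2016; February 4, 2017; March 16, 2017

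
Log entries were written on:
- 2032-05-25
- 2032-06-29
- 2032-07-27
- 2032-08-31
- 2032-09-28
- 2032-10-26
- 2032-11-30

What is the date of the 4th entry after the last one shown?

2033-03-29

Every date is a Tuesday; gaps 35, 28, 35, 28, 28, 35 days.
Each is the last Tuesday of its month (at least one falls on the 29th or later, ruling out '4th Tuesday').
December 2032 ends with Tuesday 2032-12-28.
Last Tuesday of January 2033: 2033-01-25.
Last Tuesday of February 2033: 2033-02-22.
March 2033 ends with Tuesday 2033-03-29.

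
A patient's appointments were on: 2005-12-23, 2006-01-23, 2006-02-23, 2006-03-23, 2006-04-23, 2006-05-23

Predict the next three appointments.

2006-06-23, 2006-07-23, 2006-08-23

The day-of-month is always 23 (31, 31, 28, 31, 30 days between events).
So this recurs on the 23rd of each month.
Next: June 2006 → 2006-06-23.
July 2006: 2006-07-23.
Next: August 2006 → 2006-08-23.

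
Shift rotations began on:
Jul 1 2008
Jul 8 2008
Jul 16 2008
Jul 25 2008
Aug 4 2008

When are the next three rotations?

The spacing grows by 1 each time: 7, 8, 9, 10 days.
Next gap: 11 days. Aug 4 2008 + 11 days = Aug 15 2008.
Next gap: 12 days. Aug 15 2008 + 12 days = Aug 27 2008.
Next gap: 13 days. Aug 27 2008 + 13 days = Sep 9 2008.

Aug 15 2008, Aug 27 2008, Sep 9 2008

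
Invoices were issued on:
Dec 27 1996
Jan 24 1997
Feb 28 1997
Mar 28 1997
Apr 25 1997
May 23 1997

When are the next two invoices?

These are Fridays at 28- or 35-day spacing (28, 35, 28, 28, 28).
The pattern: 4th Friday of the month.
4th Friday of June 1997: Jun 27 1997.
July 1997 — 4th Friday is Jul 25 1997.

Jun 27 1997, Jul 25 1997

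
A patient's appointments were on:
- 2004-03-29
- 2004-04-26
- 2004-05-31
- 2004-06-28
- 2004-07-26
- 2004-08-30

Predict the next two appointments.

These are Mondays with 28, 35, 28, 28, 35-day gaps.
Each is the final Monday of its month — 2004-03-29 is past the 28th, so '4th Monday' doesn't fit.
September 2004 ends with Monday 2004-09-27.
October 2004 ends with Monday 2004-10-25.

2004-09-27, 2004-10-25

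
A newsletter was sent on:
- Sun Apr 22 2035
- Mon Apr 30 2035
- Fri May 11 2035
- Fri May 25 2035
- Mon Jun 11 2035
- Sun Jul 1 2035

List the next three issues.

Tue Jul 24 2035, Sun Aug 19 2035, Mon Sep 17 2035

Gaps: 8, 11, 14, 17, 20 days — each gap is 3 larger than the previous one.
Next gap: 23 days. Sun Jul 1 2035 + 23 days = Tue Jul 24 2035.
Next gap: 26 days. Tue Jul 24 2035 + 26 days = Sun Aug 19 2035.
Next gap: 29 days. Sun Aug 19 2035 + 29 days = Mon Sep 17 2035.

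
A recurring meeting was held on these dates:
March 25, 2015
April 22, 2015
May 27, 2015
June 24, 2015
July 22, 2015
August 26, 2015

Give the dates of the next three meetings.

All dates are Wednesdays, 28, 35, 28, 28, 35 days apart.
Specifically, the 4th Wednesday of each month.
September 2015 — 4th Wednesday is September 23, 2015.
4th Wednesday of October 2015: October 28, 2015.
4th Wednesday of November 2015: November 25, 2015.

September 23, 2015; October 28, 2015; November 25, 2015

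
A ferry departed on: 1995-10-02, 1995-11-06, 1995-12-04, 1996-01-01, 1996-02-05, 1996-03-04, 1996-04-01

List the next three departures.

1996-05-06, 1996-06-03, 1996-07-01

All dates are Mondays, 35, 28, 28, 35, 28, 28 days apart.
Specifically, the 1st Monday of each month.
1st Monday of May 1996: 1996-05-06.
1st Monday of June 1996: 1996-06-03.
1st Monday of July 1996: 1996-07-01.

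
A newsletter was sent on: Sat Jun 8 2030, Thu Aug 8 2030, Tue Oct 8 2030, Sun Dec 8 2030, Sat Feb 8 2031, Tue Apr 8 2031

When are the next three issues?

Sun Jun 8 2031, Fri Aug 8 2031, Wed Oct 8 2031

Each date is the 8th; the gaps (61, 61, 61, 62, 59) track the month lengths.
The rule is the 8th of every 2 months.
June 2031: Sun Jun 8 2031.
August 2031: Fri Aug 8 2031.
October 2031: Wed Oct 8 2031.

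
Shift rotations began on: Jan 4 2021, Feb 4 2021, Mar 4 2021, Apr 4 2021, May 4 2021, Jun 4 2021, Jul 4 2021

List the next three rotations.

The day-of-month is always 4 (31, 28, 31, 30, 31, 30 days between events).
So this recurs on the 4th of each month.
Next: August 2021 → Aug 4 2021.
September 2021: Sep 4 2021.
Next: October 2021 → Oct 4 2021.

Aug 4 2021, Sep 4 2021, Oct 4 2021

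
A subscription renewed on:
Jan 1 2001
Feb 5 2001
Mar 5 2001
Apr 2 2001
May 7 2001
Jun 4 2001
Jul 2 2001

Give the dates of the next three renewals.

All dates are Mondays, 35, 28, 28, 35, 28, 28 days apart.
Specifically, the 1st Monday of each month.
1st Monday of August 2001: Aug 6 2001.
1st Monday of September 2001: Sep 3 2001.
October 2001 — 1st Monday is Oct 1 2001.

Aug 6 2001, Sep 3 2001, Oct 1 2001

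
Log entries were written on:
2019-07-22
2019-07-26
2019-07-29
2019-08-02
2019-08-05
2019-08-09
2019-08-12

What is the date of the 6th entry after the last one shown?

The gap pattern 4, 3, 4, 3, 4, 3 repeats every 2 events.
These are the Mondays and Fridays of each week.
The following Friday is 2019-08-16.
Next Monday: 2019-08-19.
The following Friday is 2019-08-23.
Next Monday: 2019-08-26.
The following Friday is 2019-08-30.
Next Monday: 2019-09-02.

2019-09-02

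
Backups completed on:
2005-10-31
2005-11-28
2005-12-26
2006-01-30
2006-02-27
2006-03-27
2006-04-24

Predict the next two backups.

2006-05-29, 2006-06-26

Every date is a Monday; gaps 28, 28, 35, 28, 28, 28 days.
Each is the last Monday of its month (at least one falls on the 29th or later, ruling out '4th Monday').
May 2006 ends with Monday 2006-05-29.
June 2006 ends with Monday 2006-06-26.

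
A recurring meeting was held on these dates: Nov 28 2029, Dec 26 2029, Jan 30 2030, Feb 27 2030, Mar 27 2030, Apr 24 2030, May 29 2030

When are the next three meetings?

Jun 26 2030, Jul 31 2030, Aug 28 2030

Every date is a Wednesday; gaps 28, 35, 28, 28, 28, 35 days.
Each is the last Wednesday of its month (at least one falls on the 29th or later, ruling out '4th Wednesday').
June 2030 ends with Wednesday Jun 26 2030.
July 2030 ends with Wednesday Jul 31 2030.
August 2030 ends with Wednesday Aug 28 2030.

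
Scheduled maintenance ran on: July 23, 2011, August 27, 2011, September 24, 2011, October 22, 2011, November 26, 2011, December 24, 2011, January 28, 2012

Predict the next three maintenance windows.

All dates are Saturdays, 35, 28, 28, 35, 28, 35 days apart.
Specifically, the 4th Saturday of each month.
4th Saturday of February 2012: February 25, 2012.
4th Saturday of March 2012: March 24, 2012.
4th Saturday of April 2012: April 28, 2012.

February 25, 2012; March 24, 2012; April 28, 2012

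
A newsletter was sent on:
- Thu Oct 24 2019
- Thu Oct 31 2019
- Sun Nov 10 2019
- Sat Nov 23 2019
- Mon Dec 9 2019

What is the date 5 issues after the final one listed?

Gaps: 7, 10, 13, 16 days — each gap is 3 larger than the previous one.
Next gap: 19 days. Mon Dec 9 2019 + 19 days = Sat Dec 28 2019.
Next gap: 22 days. Sat Dec 28 2019 + 22 days = Sun Jan 19 2020.
Next gap: 25 days. Sun Jan 19 2020 + 25 days = Thu Feb 13 2020.
Next gap: 28 days. Thu Feb 13 2020 + 28 days = Thu Mar 12 2020.
Next gap: 31 days. Thu Mar 12 2020 + 31 days = Sun Apr 12 2020.

Sun Apr 12 2020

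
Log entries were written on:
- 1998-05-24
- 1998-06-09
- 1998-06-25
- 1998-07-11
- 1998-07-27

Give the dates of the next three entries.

Every event comes 16 days after the last (16, 16, 16, 16).
1998-07-27 + 16 days = 1998-08-12.
1998-08-12 + 16 days = 1998-08-28.
1998-08-28 + 16 days = 1998-09-13.

1998-08-12, 1998-08-28, 1998-09-13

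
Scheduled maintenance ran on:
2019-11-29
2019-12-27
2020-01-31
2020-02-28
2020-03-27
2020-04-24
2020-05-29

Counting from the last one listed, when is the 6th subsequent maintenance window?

2020-11-27

These are Fridays with 28, 35, 28, 28, 28, 35-day gaps.
Each is the final Friday of its month — 2019-11-29 is past the 28th, so '4th Friday' doesn't fit.
Last Friday of June 2020: 2020-06-26.
July 2020 ends with Friday 2020-07-31.
August 2020 ends with Friday 2020-08-28.
Last Friday of September 2020: 2020-09-25.
Last Friday of October 2020: 2020-10-30.
Last Friday of November 2020: 2020-11-27.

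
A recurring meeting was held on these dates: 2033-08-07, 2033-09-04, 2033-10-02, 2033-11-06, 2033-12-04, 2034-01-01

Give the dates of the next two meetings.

All dates are Sundays, 28, 28, 35, 28, 28 days apart.
Specifically, the 1st Sunday of each month.
February 2034 — 1st Sunday is 2034-02-05.
March 2034 — 1st Sunday is 2034-03-05.

2034-02-05, 2034-03-05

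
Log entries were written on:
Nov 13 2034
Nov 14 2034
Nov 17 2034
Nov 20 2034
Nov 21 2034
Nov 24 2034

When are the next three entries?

Nov 27 2034, Nov 28 2034, Dec 1 2034

The gap pattern 1, 3, 3, 1, 3 repeats every 3 events.
These are the Mondays, Tuesdays and Fridays of each week.
Next Monday: Nov 27 2034.
The following Tuesday is Nov 28 2034.
The following Friday is Dec 1 2034.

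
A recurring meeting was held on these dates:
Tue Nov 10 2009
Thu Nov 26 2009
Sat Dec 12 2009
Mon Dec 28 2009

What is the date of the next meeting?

Every event comes 16 days after the last (16, 16, 16).
Mon Dec 28 2009 + 16 days = Wed Jan 13 2010.

Wed Jan 13 2010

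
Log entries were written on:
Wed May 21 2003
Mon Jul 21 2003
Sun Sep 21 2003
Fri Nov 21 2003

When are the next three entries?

Gaps: 61, 62, 61 days — not constant. Every event is on the 21st of the month.
Pattern: the 21st of every 2 months.
January 2004: Wed Jan 21 2004.
Next: March 2004 → Sun Mar 21 2004.
May 2004: Fri May 21 2004.

Wed Jan 21 2004, Sun Mar 21 2004, Fri May 21 2004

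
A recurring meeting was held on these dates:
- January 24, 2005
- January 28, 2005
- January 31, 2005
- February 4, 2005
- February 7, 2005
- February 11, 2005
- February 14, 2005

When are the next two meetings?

Every event lands on a Monday or Friday (gaps cycle 4, 3, 4, 3, 4, 3).
So the schedule is: every Monday and Friday.
Next Friday: February 18, 2005.
Next Monday: February 21, 2005.

February 18, 2005; February 21, 2005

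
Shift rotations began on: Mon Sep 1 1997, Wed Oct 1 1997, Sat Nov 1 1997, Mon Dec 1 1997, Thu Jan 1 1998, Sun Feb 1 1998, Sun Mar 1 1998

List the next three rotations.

Each date is the 1st; the gaps (30, 31, 30, 31, 31, 28) track the month lengths.
The rule is the 1st of each month.
April 1998: Wed Apr 1 1998.
May 1998: Fri May 1 1998.
June 1998: Mon Jun 1 1998.

Wed Apr 1 1998, Fri May 1 1998, Mon Jun 1 1998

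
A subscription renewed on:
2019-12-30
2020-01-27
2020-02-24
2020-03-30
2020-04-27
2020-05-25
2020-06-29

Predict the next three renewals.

2020-07-27, 2020-08-31, 2020-09-28

Every date is a Monday; gaps 28, 28, 35, 28, 28, 35 days.
Each is the last Monday of its month (at least one falls on the 29th or later, ruling out '4th Monday').
July 2020 ends with Monday 2020-07-27.
August 2020 ends with Monday 2020-08-31.
September 2020 ends with Monday 2020-09-28.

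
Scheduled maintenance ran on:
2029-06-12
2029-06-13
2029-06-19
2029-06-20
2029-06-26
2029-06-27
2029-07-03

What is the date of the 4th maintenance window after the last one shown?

The gap pattern 1, 6, 1, 6, 1, 6 repeats every 2 events.
These are the Tuesdays and Wednesdays of each week.
Next Wednesday: 2029-07-04.
Next Tuesday: 2029-07-10.
The following Wednesday is 2029-07-11.
The following Tuesday is 2029-07-17.

2029-07-17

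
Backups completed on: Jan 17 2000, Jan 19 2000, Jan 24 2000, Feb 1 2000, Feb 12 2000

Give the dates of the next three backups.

Gaps: 2, 5, 8, 11 days — each gap is 3 larger than the previous one.
Next gap: 14 days. Feb 12 2000 + 14 days = Feb 26 2000.
Next gap: 17 days. Feb 26 2000 + 17 days = Mar 14 2000.
Next gap: 20 days. Mar 14 2000 + 20 days = Apr 3 2000.

Feb 26 2000, Mar 14 2000, Apr 3 2000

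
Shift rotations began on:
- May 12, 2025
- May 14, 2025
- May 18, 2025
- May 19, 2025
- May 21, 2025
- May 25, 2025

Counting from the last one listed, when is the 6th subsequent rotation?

The gap pattern 2, 4, 1, 2, 4 repeats every 3 events.
These are the Mondays, Wednesdays and Sundays of each week.
Next Monday: May 26, 2025.
Next Wednesday: May 28, 2025.
Next Sunday: June 1, 2025.
Next Monday: June 2, 2025.
Next Wednesday: June 4, 2025.
The following Sunday is June 8, 2025.

June 8, 2025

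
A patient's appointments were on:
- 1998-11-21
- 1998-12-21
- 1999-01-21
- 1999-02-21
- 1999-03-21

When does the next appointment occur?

1999-04-21

The day-of-month is always 21 (30, 31, 31, 28 days between events).
So this recurs on the 21st of each month.
April 1999: 1999-04-21.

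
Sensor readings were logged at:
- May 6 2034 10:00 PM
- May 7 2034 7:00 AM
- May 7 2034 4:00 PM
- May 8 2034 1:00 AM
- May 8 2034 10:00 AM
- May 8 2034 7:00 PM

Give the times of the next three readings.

Spacing: 9, 9, 9, 9, 9 h — constant 9 h.
May 8 2034 7:00 PM + 9 h = May 9 2034 4:00 AM.
May 9 2034 4:00 AM + 9 h = May 9 2034 1:00 PM.
May 9 2034 1:00 PM + 9 h = May 9 2034 10:00 PM.

May 9 2034 4:00 AM, May 9 2034 1:00 PM, May 9 2034 10:00 PM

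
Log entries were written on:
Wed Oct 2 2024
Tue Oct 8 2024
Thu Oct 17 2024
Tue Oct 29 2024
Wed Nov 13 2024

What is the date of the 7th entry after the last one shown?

Wed May 21 2025

Gaps: 6, 9, 12, 15 days — each gap is 3 larger than the previous one.
Next gap: 18 days. Wed Nov 13 2024 + 18 days = Sun Dec 1 2024.
Next gap: 21 days. Sun Dec 1 2024 + 21 days = Sun Dec 22 2024.
Next gap: 24 days. Sun Dec 22 2024 + 24 days = Wed Jan 15 2025.
Next gap: 27 days. Wed Jan 15 2025 + 27 days = Tue Feb 11 2025.
Next gap: 30 days. Tue Feb 11 2025 + 30 days = Thu Mar 13 2025.
Next gap: 33 days. Thu Mar 13 2025 + 33 days = Tue Apr 15 2025.
Next gap: 36 days. Tue Apr 15 2025 + 36 days = Wed May 21 2025.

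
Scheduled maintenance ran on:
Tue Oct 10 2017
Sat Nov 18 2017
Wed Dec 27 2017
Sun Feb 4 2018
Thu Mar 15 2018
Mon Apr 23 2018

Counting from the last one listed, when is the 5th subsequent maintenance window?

Sun Nov 4 2018

The spacing is 39, 39, 39, 39, 39 days — always 39 days.
Mon Apr 23 2018 + 39 days = Fri Jun 1 2018.
Fri Jun 1 2018 + 39 days = Tue Jul 10 2018.
Tue Jul 10 2018 + 39 days = Sat Aug 18 2018.
Sat Aug 18 2018 + 39 days = Wed Sep 26 2018.
Wed Sep 26 2018 + 39 days = Sun Nov 4 2018.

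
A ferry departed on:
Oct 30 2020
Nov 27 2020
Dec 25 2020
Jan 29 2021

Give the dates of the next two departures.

Feb 26 2021, Mar 26 2021

These are Fridays with 28, 28, 35-day gaps.
Each is the final Friday of its month — Oct 30 2020 is past the 28th, so '4th Friday' doesn't fit.
February 2021 ends with Friday Feb 26 2021.
March 2021 ends with Friday Mar 26 2021.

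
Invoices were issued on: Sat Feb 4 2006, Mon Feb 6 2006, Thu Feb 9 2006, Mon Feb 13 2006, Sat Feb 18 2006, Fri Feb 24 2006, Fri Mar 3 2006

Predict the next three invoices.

Gaps: 2, 3, 4, 5, 6, 7 days — each gap is 1 larger than the previous one.
Next gap: 8 days. Fri Mar 3 2006 + 8 days = Sat Mar 11 2006.
Next gap: 9 days. Sat Mar 11 2006 + 9 days = Mon Mar 20 2006.
Next gap: 10 days. Mon Mar 20 2006 + 10 days = Thu Mar 30 2006.

Sat Mar 11 2006, Mon Mar 20 2006, Thu Mar 30 2006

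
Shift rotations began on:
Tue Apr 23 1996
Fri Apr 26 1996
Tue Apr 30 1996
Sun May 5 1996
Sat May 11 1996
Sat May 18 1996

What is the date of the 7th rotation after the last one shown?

Sat Aug 3 1996

Intervals are 3, 4, 5, 6, 7 days — an arithmetic progression with common difference 1.
Next gap: 8 days. Sat May 18 1996 + 8 days = Sun May 26 1996.
Next gap: 9 days. Sun May 26 1996 + 9 days = Tue Jun 4 1996.
Next gap: 10 days. Tue Jun 4 1996 + 10 days = Fri Jun 14 1996.
Next gap: 11 days. Fri Jun 14 1996 + 11 days = Tue Jun 25 1996.
Next gap: 12 days. Tue Jun 25 1996 + 12 days = Sun Jul 7 1996.
Next gap: 13 days. Sun Jul 7 1996 + 13 days = Sat Jul 20 1996.
Next gap: 14 days. Sat Jul 20 1996 + 14 days = Sat Aug 3 1996.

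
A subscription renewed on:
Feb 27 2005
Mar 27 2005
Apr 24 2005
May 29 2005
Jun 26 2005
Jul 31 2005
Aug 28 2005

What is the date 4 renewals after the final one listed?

Dec 25 2005

These are Sundays with 28, 28, 35, 28, 35, 28-day gaps.
Each is the final Sunday of its month — May 29 2005 is past the 28th, so '4th Sunday' doesn't fit.
September 2005 ends with Sunday Sep 25 2005.
October 2005 ends with Sunday Oct 30 2005.
November 2005 ends with Sunday Nov 27 2005.
Last Sunday of December 2005: Dec 25 2005.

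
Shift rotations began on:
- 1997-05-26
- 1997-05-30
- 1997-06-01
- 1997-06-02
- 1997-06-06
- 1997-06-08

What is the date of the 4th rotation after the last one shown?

Gaps: 4, 2, 1, 4, 2 days — not constant, but cyclic with period 3.
The events fall on every Monday, Friday and Sunday.
Next Monday: 1997-06-09.
Next Friday: 1997-06-13.
The following Sunday is 1997-06-15.
Next Monday: 1997-06-16.

1997-06-16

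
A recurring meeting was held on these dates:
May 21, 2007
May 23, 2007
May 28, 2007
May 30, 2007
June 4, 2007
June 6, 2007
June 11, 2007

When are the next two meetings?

The gap pattern 2, 5, 2, 5, 2, 5 repeats every 2 events.
These are the Mondays and Wednesdays of each week.
The following Wednesday is June 13, 2007.
Next Monday: June 18, 2007.

June 13, 2007; June 18, 2007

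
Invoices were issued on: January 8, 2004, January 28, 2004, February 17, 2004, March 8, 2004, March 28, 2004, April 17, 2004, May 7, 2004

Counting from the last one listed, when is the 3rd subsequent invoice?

Gaps between consecutive events: 20, 20, 20, 20, 20, 20 days — a constant 20-day interval.
May 7, 2004 + 20 days = May 27, 2004.
May 27, 2004 + 20 days = June 16, 2004.
June 16, 2004 + 20 days = July 6, 2004.

July 6, 2004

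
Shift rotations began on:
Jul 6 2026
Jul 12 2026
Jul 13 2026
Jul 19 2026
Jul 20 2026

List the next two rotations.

Jul 26 2026, Jul 27 2026

Gaps: 6, 1, 6, 1 days — not constant, but cyclic with period 2.
The events fall on every Monday and Sunday.
The following Sunday is Jul 26 2026.
The following Monday is Jul 27 2026.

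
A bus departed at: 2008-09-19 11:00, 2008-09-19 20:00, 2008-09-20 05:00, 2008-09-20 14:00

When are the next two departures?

2008-09-20 23:00, 2008-09-21 08:00

Spacing: 9, 9, 9 h — constant 9 h.
2008-09-20 14:00 + 9 h = 2008-09-20 23:00.
2008-09-20 23:00 + 9 h = 2008-09-21 08:00.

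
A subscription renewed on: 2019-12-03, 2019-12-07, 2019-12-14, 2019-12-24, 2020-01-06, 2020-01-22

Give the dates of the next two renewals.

Intervals are 4, 7, 10, 13, 16 days — an arithmetic progression with common difference 3.
Next gap: 19 days. 2020-01-22 + 19 days = 2020-02-10.
Next gap: 22 days. 2020-02-10 + 22 days = 2020-03-03.

2020-02-10, 2020-03-03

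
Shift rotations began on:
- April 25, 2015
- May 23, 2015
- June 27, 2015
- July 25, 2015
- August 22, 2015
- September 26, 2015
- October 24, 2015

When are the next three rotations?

All dates are Saturdays, 28, 35, 28, 28, 35, 28 days apart.
Specifically, the 4th Saturday of each month.
November 2015 — 4th Saturday is November 28, 2015.
December 2015 — 4th Saturday is December 26, 2015.
January 2016 — 4th Saturday is January 23, 2016.

November 28, 2015; December 26, 2015; January 23, 2016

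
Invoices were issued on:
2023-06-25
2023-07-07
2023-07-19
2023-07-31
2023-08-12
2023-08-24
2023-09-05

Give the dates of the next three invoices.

Gaps between consecutive events: 12, 12, 12, 12, 12, 12 days — a constant 12-day interval.
2023-09-05 + 12 days = 2023-09-17.
2023-09-17 + 12 days = 2023-09-29.
2023-09-29 + 12 days = 2023-10-11.

2023-09-17, 2023-09-29, 2023-10-11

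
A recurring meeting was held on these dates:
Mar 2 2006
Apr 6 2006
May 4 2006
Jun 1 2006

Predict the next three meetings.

Jul 6 2006, Aug 3 2006, Sep 7 2006

Gaps: 35, 28, 28 days — a mix of 28 and 35. Every date is a Thursday.
Each is the 1st Thursday of its month.
1st Thursday of July 2006: Jul 6 2006.
August 2006 — 1st Thursday is Aug 3 2006.
1st Thursday of September 2006: Sep 7 2006.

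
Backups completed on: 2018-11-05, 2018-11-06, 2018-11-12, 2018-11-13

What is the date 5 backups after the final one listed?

2018-12-03

Every event lands on a Monday or Tuesday (gaps cycle 1, 6, 1).
So the schedule is: every Monday and Tuesday.
Next Monday: 2018-11-19.
Next Tuesday: 2018-11-20.
The following Monday is 2018-11-26.
Next Tuesday: 2018-11-27.
The following Monday is 2018-12-03.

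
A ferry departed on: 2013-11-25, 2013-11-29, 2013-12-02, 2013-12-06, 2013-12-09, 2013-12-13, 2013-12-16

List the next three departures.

Every event lands on a Monday or Friday (gaps cycle 4, 3, 4, 3, 4, 3).
So the schedule is: every Monday and Friday.
Next Friday: 2013-12-20.
Next Monday: 2013-12-23.
The following Friday is 2013-12-27.

2013-12-20, 2013-12-23, 2013-12-27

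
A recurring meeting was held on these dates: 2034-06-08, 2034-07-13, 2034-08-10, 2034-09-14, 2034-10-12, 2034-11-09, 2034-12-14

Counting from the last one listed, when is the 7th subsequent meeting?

All dates are Thursdays, 35, 28, 35, 28, 28, 35 days apart.
Specifically, the 2nd Thursday of each month.
2nd Thursday of January 2035: 2035-01-11.
2nd Thursday of February 2035: 2035-02-08.
March 2035 — 2nd Thursday is 2035-03-08.
2nd Thursday of April 2035: 2035-04-12.
May 2035 — 2nd Thursday is 2035-05-10.
June 2035 — 2nd Thursday is 2035-06-14.
July 2035 — 2nd Thursday is 2035-07-12.

2035-07-12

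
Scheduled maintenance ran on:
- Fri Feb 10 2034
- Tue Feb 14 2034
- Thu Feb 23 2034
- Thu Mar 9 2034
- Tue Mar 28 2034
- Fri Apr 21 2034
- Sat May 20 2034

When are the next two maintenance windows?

The spacing grows by 5 each time: 4, 9, 14, 19, 24, 29 days.
Next gap: 34 days. Sat May 20 2034 + 34 days = Fri Jun 23 2034.
Next gap: 39 days. Fri Jun 23 2034 + 39 days = Tue Aug 1 2034.

Fri Jun 23 2034, Tue Aug 1 2034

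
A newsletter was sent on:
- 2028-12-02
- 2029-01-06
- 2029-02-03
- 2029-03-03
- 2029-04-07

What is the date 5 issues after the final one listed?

All dates are Saturdays, 35, 28, 28, 35 days apart.
Specifically, the 1st Saturday of each month.
May 2029 — 1st Saturday is 2029-05-05.
June 2029 — 1st Saturday is 2029-06-02.
July 2029 — 1st Saturday is 2029-07-07.
August 2029 — 1st Saturday is 2029-08-04.
September 2029 — 1st Saturday is 2029-09-01.

2029-09-01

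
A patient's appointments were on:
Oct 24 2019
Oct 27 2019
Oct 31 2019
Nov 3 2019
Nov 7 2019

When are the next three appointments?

Nov 10 2019, Nov 14 2019, Nov 17 2019

The gap pattern 3, 4, 3, 4 repeats every 2 events.
These are the Thursdays and Sundays of each week.
Next Sunday: Nov 10 2019.
Next Thursday: Nov 14 2019.
Next Sunday: Nov 17 2019.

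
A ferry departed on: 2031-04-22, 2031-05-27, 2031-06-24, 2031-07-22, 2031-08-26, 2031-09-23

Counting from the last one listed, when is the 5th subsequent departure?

These are Tuesdays at 28- or 35-day spacing (35, 28, 28, 35, 28).
The pattern: 4th Tuesday of the month.
October 2031 — 4th Tuesday is 2031-10-28.
November 2031 — 4th Tuesday is 2031-11-25.
December 2031 — 4th Tuesday is 2031-12-23.
January 2032 — 4th Tuesday is 2032-01-27.
4th Tuesday of February 2032: 2032-02-24.

2032-02-24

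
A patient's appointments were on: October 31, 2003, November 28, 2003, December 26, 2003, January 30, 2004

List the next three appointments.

February 27, 2004; March 26, 2004; April 30, 2004

All Fridays; the gaps (28, 28, 35) vary with month length.
This is the last Friday of each month.
February 2004 ends with Friday February 27, 2004.
March 2004 ends with Friday March 26, 2004.
April 2004 ends with Friday April 30, 2004.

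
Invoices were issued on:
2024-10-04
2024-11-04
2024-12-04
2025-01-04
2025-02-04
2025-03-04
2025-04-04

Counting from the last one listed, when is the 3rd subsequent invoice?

2025-07-04

Each date is the 4th; the gaps (31, 30, 31, 31, 28, 31) track the month lengths.
The rule is the 4th of each month.
May 2025: 2025-05-04.
June 2025: 2025-06-04.
Next: July 2025 → 2025-07-04.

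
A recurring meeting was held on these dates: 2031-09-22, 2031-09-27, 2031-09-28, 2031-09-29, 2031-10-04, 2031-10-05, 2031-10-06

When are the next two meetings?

Gaps: 5, 1, 1, 5, 1, 1 days — not constant, but cyclic with period 3.
The events fall on every Monday, Saturday and Sunday.
Next Saturday: 2031-10-11.
Next Sunday: 2031-10-12.

2031-10-11, 2031-10-12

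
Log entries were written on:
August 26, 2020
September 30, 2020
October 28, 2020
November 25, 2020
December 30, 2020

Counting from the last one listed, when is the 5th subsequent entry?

May 26, 2021

These are Wednesdays with 35, 28, 28, 35-day gaps.
Each is the final Wednesday of its month — September 30, 2020 is past the 28th, so '4th Wednesday' doesn't fit.
January 2021 ends with Wednesday January 27, 2021.
February 2021 ends with Wednesday February 24, 2021.
Last Wednesday of March 2021: March 31, 2021.
Last Wednesday of April 2021: April 28, 2021.
May 2021 ends with Wednesday May 26, 2021.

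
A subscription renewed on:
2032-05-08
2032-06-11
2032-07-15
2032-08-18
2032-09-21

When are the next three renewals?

2032-10-25, 2032-11-28, 2033-01-01

Gaps between consecutive events: 34, 34, 34, 34 days — a constant 34-day interval.
2032-09-21 + 34 days = 2032-10-25.
2032-10-25 + 34 days = 2032-11-28.
2032-11-28 + 34 days = 2033-01-01.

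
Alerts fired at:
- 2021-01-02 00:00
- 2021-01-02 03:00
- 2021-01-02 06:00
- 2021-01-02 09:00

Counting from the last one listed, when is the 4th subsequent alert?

2021-01-02 21:00

Gaps: 3, 3, 3 hours — each event is 3 hours after the previous one.
2021-01-02 09:00 + 3 h = 2021-01-02 12:00.
2021-01-02 12:00 + 3 h = 2021-01-02 15:00.
2021-01-02 15:00 + 3 h = 2021-01-02 18:00.
2021-01-02 18:00 + 3 h = 2021-01-02 21:00.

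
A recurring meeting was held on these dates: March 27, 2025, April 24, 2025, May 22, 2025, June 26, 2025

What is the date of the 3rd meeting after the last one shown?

September 25, 2025

These are Thursdays at 28- or 35-day spacing (28, 28, 35).
The pattern: 4th Thursday of the month.
July 2025 — 4th Thursday is July 24, 2025.
August 2025 — 4th Thursday is August 28, 2025.
4th Thursday of September 2025: September 25, 2025.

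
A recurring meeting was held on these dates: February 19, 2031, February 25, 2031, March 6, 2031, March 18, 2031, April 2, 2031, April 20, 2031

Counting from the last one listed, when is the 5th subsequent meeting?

The spacing grows by 3 each time: 6, 9, 12, 15, 18 days.
Next gap: 21 days. April 20, 2031 + 21 days = May 11, 2031.
Next gap: 24 days. May 11, 2031 + 24 days = June 4, 2031.
Next gap: 27 days. June 4, 2031 + 27 days = July 1, 2031.
Next gap: 30 days. July 1, 2031 + 30 days = July 31, 2031.
Next gap: 33 days. July 31, 2031 + 33 days = September 2, 2031.

September 2, 2031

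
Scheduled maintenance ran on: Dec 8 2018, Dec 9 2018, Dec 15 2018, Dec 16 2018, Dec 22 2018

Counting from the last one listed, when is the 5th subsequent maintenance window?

Jan 6 2019

Gaps: 1, 6, 1, 6 days — not constant, but cyclic with period 2.
The events fall on every Saturday and Sunday.
Next Sunday: Dec 23 2018.
The following Saturday is Dec 29 2018.
Next Sunday: Dec 30 2018.
Next Saturday: Jan 5 2019.
The following Sunday is Jan 6 2019.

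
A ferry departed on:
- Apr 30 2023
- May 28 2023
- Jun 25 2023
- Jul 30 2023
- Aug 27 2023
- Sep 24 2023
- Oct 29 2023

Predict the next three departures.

Nov 26 2023, Dec 31 2023, Jan 28 2024

These are Sundays with 28, 28, 35, 28, 28, 35-day gaps.
Each is the final Sunday of its month — Apr 30 2023 is past the 28th, so '4th Sunday' doesn't fit.
Last Sunday of November 2023: Nov 26 2023.
Last Sunday of December 2023: Dec 31 2023.
January 2024 ends with Sunday Jan 28 2024.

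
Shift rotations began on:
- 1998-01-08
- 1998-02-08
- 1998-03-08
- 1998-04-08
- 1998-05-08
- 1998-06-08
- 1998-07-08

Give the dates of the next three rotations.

1998-08-08, 1998-09-08, 1998-10-08

Gaps: 31, 28, 31, 30, 31, 30 days — not constant. Every event is on the 8th of the month.
Pattern: the 8th of each month.
August 1998: 1998-08-08.
September 1998: 1998-09-08.
Next: October 1998 → 1998-10-08.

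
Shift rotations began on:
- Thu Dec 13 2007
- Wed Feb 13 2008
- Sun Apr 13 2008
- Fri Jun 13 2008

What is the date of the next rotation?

Wed Aug 13 2008

Gaps: 62, 60, 61 days — not constant. Every event is on the 13th of the month.
Pattern: the 13th of every 2 months.
Next: August 2008 → Wed Aug 13 2008.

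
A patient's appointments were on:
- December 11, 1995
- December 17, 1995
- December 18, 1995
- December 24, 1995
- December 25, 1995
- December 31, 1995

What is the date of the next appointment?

January 1, 1996

Every event lands on a Monday or Sunday (gaps cycle 6, 1, 6, 1, 6).
So the schedule is: every Monday and Sunday.
The following Monday is January 1, 1996.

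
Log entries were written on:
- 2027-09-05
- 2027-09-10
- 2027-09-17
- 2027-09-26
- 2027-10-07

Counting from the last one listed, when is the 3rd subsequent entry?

The spacing grows by 2 each time: 5, 7, 9, 11 days.
Next gap: 13 days. 2027-10-07 + 13 days = 2027-10-20.
Next gap: 15 days. 2027-10-20 + 15 days = 2027-11-04.
Next gap: 17 days. 2027-11-04 + 17 days = 2027-11-21.

2027-11-21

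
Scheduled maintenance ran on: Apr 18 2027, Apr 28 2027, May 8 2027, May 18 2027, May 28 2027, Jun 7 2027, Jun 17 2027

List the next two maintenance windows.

Jun 27 2027, Jul 7 2027

The spacing is 10, 10, 10, 10, 10, 10 days — always 10 days.
Jun 17 2027 + 10 days = Jun 27 2027.
Jun 27 2027 + 10 days = Jul 7 2027.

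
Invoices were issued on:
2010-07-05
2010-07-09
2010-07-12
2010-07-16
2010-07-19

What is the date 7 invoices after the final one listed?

Gaps: 4, 3, 4, 3 days — not constant, but cyclic with period 2.
The events fall on every Monday and Friday.
Next Friday: 2010-07-23.
The following Monday is 2010-07-26.
Next Friday: 2010-07-30.
The following Monday is 2010-08-02.
The following Friday is 2010-08-06.
The following Monday is 2010-08-09.
Next Friday: 2010-08-13.

2010-08-13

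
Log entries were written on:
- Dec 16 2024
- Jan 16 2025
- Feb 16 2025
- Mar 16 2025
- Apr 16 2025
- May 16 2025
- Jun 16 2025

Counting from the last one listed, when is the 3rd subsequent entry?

The day-of-month is always 16 (31, 31, 28, 31, 30, 31 days between events).
So this recurs on the 16th of each month.
Next: July 2025 → Jul 16 2025.
Next: August 2025 → Aug 16 2025.
Next: September 2025 → Sep 16 2025.

Sep 16 2025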